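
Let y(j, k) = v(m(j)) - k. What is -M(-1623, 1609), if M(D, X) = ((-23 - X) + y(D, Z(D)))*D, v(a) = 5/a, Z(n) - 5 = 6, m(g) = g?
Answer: -2666594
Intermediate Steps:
Z(n) = 11 (Z(n) = 5 + 6 = 11)
y(j, k) = -k + 5/j (y(j, k) = 5/j - k = -k + 5/j)
M(D, X) = D*(-34 - X + 5/D) (M(D, X) = ((-23 - X) + (-1*11 + 5/D))*D = ((-23 - X) + (-11 + 5/D))*D = (-34 - X + 5/D)*D = D*(-34 - X + 5/D))
-M(-1623, 1609) = -(5 - 1*(-1623)*(34 + 1609)) = -(5 - 1*(-1623)*1643) = -(5 + 2666589) = -1*2666594 = -2666594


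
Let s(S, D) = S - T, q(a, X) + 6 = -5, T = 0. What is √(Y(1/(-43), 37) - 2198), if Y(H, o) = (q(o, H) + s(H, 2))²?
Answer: I*√3839426/43 ≈ 45.568*I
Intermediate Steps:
q(a, X) = -11 (q(a, X) = -6 - 5 = -11)
s(S, D) = S (s(S, D) = S - 1*0 = S + 0 = S)
Y(H, o) = (-11 + H)²
√(Y(1/(-43), 37) - 2198) = √((-11 + 1/(-43))² - 2198) = √((-11 - 1/43)² - 2198) = √((-474/43)² - 2198) = √(224676/1849 - 2198) = √(-3839426/1849) = I*√3839426/43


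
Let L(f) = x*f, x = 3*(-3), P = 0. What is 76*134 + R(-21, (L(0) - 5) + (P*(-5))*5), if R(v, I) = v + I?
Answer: 10158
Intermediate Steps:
x = -9
L(f) = -9*f
R(v, I) = I + v
76*134 + R(-21, (L(0) - 5) + (P*(-5))*5) = 76*134 + (((-9*0 - 5) + (0*(-5))*5) - 21) = 10184 + (((0 - 5) + 0*5) - 21) = 10184 + ((-5 + 0) - 21) = 10184 + (-5 - 21) = 10184 - 26 = 10158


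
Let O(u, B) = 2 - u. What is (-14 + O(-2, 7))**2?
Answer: 100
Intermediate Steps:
(-14 + O(-2, 7))**2 = (-14 + (2 - 1*(-2)))**2 = (-14 + (2 + 2))**2 = (-14 + 4)**2 = (-10)**2 = 100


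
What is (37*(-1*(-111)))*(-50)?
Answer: -205350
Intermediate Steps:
(37*(-1*(-111)))*(-50) = (37*111)*(-50) = 4107*(-50) = -205350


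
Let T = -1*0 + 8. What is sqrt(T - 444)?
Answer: 2*I*sqrt(109) ≈ 20.881*I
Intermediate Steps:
T = 8 (T = 0 + 8 = 8)
sqrt(T - 444) = sqrt(8 - 444) = sqrt(-436) = 2*I*sqrt(109)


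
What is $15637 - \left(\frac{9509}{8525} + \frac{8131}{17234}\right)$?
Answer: $\frac{2297152499569}{146919850} \approx 15635.0$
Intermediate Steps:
$15637 - \left(\frac{9509}{8525} + \frac{8131}{17234}\right) = 15637 - \frac{233194881}{146919850} = \frac{2297152499569}{146919850}$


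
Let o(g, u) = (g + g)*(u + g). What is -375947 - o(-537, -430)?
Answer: -1414505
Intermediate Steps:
o(g, u) = 2*g*(g + u) (o(g, u) = (2*g)*(g + u) = 2*g*(g + u))
-375947 - o(-537, -430) = -375947 - 2*(-537)*(-537 - 430) = -375947 - 2*(-537)*(-967) = -375947 - 1*1038558 = -375947 - 1038558 = -1414505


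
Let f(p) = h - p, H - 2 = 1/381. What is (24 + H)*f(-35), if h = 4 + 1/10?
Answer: 3873637/3810 ≈ 1016.7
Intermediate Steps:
h = 41/10 (h = 4 + ⅒ = 41/10 ≈ 4.1000)
H = 763/381 (H = 2 + 1/381 = 763/381 ≈ 2.0026)
f(p) = 41/10 - p
(24 + H)*f(-35) = (24 + 763/381)*(41/10 - 1*(-35)) = 9907*(41/10 + 35)/381 = (9907/381)*(391/10) = 3873637/3810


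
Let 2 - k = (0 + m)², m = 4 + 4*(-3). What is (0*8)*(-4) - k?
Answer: 62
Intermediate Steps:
m = -8 (m = 4 - 12 = -8)
k = -62 (k = 2 - (0 - 8)² = 2 - 1*(-8)² = 2 - 1*64 = 2 - 64 = -62)
(0*8)*(-4) - k = (0*8)*(-4) - 1*(-62) = 0*(-4) + 62 = 0 + 62 = 62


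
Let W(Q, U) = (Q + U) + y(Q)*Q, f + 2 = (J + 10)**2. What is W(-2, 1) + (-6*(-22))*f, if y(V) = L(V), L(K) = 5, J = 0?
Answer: 12925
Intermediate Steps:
y(V) = 5
f = 98 (f = -2 + (0 + 10)**2 = -2 + 10**2 = -2 + 100 = 98)
W(Q, U) = U + 6*Q (W(Q, U) = (Q + U) + 5*Q = U + 6*Q)
W(-2, 1) + (-6*(-22))*f = (1 + 6*(-2)) - 6*(-22)*98 = (1 - 12) + 132*98 = -11 + 12936 = 12925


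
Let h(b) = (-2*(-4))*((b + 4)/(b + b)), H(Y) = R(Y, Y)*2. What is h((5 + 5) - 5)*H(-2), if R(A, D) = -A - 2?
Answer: 0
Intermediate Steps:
R(A, D) = -2 - A
H(Y) = -4 - 2*Y (H(Y) = (-2 - Y)*2 = -4 - 2*Y)
h(b) = 4*(4 + b)/b (h(b) = 8*((4 + b)/((2*b))) = 8*((4 + b)*(1/(2*b))) = 8*((4 + b)/(2*b)) = 4*(4 + b)/b)
h((5 + 5) - 5)*H(-2) = (4 + 16/((5 + 5) - 5))*(-4 - 2*(-2)) = (4 + 16/(10 - 5))*(-4 + 4) = (4 + 16/5)*0 = (36/5)*0 = 0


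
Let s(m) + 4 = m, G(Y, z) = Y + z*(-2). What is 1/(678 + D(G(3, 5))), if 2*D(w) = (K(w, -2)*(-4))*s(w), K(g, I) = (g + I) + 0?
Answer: 1/480 ≈ 0.0020833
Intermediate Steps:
K(g, I) = I + g (K(g, I) = (I + g) + 0 = I + g)
G(Y, z) = Y - 2*z
s(m) = -4 + m
D(w) = (-4 + w)*(8 - 4*w)/2 (D(w) = (((-2 + w)*(-4))*(-4 + w))/2 = ((8 - 4*w)*(-4 + w))/2 = ((-4 + w)*(8 - 4*w))/2 = (-4 + w)*(8 - 4*w)/2)
1/(678 + D(G(3, 5))) = 1/(678 - 2*(-4 + (3 - 2*5))*(-2 + (3 - 2*5))) = 1/(678 - 2*(-4 + (3 - 10))*(-2 + (3 - 10))) = 1/(678 - 2*(-4 - 7)*(-2 - 7)) = 1/(678 - 2*(-11)*(-9)) = 1/(678 - 198) = 1/480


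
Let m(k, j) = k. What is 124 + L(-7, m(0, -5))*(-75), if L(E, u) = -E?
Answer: -401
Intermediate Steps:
124 + L(-7, m(0, -5))*(-75) = 124 - 1*(-7)*(-75) = 124 + 7*(-75) = 124 - 525 = -401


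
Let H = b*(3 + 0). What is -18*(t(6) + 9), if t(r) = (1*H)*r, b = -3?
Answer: 810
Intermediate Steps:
H = -9 (H = -3*(3 + 0) = -3*3 = -9)
t(r) = -9*r (t(r) = (1*(-9))*r = -9*r)
-18*(t(6) + 9) = -18*(-9*6 + 9) = -18*(-54 + 9) = -18*(-45) = 810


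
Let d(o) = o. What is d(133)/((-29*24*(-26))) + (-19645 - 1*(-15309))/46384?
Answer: -347573/4035408 ≈ -0.086131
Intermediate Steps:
d(133)/((-29*24*(-26))) + (-19645 - 1*(-15309))/46384 = 133/((-29*24*(-26))) + (-19645 - 1*(-15309))/46384 = 133/((-696*(-26))) + (-19645 + 15309)*(1/46384) = 133/18096 - 4336*1/46384 = 133*(1/18096) - 271/2899 = 133/18096 - 271/2899 = -347573/4035408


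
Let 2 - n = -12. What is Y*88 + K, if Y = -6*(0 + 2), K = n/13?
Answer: -13714/13 ≈ -1054.9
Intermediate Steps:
n = 14 (n = 2 - 1*(-12) = 2 + 12 = 14)
K = 14/13 ≈ 1.0769
Y = -12 (Y = -6*2 = -12)
Y*88 + K = -12*88 + 14/13 = -1056 + 14/13 = -13714/13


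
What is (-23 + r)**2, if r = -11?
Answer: 1156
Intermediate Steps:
(-23 + r)**2 = (-23 - 11)**2 = (-34)**2 = 1156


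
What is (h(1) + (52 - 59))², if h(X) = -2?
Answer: 81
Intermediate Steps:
(h(1) + (52 - 59))² = (-2 + (52 - 59))² = (-2 - 7)² = (-9)² = 81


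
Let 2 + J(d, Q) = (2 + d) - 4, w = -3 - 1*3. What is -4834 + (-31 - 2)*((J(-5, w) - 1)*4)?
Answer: -3514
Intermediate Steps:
w = -6 (w = -3 - 3 = -6)
J(d, Q) = -4 + d (J(d, Q) = -2 + ((2 + d) - 4) = -2 + (-2 + d) = -4 + d)
-4834 + (-31 - 2)*((J(-5, w) - 1)*4) = -4834 + (-31 - 2)*(((-4 - 5) - 1)*4) = -4834 - 33*(-9 - 1)*4 = -4834 - (-330)*4 = -4834 - 33*(-40) = -4834 + 1320 = -3514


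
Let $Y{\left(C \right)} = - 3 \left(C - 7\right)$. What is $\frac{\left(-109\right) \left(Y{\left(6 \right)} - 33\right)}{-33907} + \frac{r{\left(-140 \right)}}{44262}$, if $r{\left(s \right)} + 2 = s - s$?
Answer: $- \frac{72402277}{750395817} \approx -0.096485$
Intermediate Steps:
$Y{\left(C \right)} = 21 - 3 C$ ($Y{\left(C \right)} = - 3 \left(-7 + C\right) = 21 - 3 C$)
$r{\left(s \right)} = -2$ ($r{\left(s \right)} = -2 + \left(s - s\right) = -2 + 0 = -2$)
$\frac{\left(-109\right) \left(Y{\left(6 \right)} - 33\right)}{-33907} + \frac{r{\left(-140 \right)}}{44262} = \frac{\left(-109\right) \left(\left(21 - 18\right) - 33\right)}{-33907} - \frac{2}{44262} = - 109 \left(\left(21 - 18\right) - 33\right) \left(- \frac{1}{33907}\right) - \frac{1}{22131} = - 109 \left(3 - 33\right) \left(- \frac{1}{33907}\right) - \frac{1}{22131} = \left(-109\right) \left(-30\right) \left(- \frac{1}{33907}\right) - \frac{1}{22131} = 3270 \left(- \frac{1}{33907}\right) - \frac{1}{22131} = - \frac{3270}{33907} - \frac{1}{22131} = - \frac{72402277}{750395817}$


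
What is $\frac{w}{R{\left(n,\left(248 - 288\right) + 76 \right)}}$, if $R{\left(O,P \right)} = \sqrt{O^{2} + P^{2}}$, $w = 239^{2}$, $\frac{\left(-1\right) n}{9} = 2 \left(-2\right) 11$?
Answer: $\frac{57121 \sqrt{122}}{4392} \approx 143.65$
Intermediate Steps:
$n = 396$ ($n = - 9 \cdot 2 \left(-2\right) 11 = - 9 \left(\left(-4\right) 11\right) = \left(-9\right) \left(-44\right) = 396$)
$w = 57121$
$\frac{w}{R{\left(n,\left(248 - 288\right) + 76 \right)}} = \frac{57121}{\sqrt{396^{2} + \left(\left(248 - 288\right) + 76\right)^{2}}} = \frac{57121}{\sqrt{156816 + \left(-40 + 76\right)^{2}}} = \frac{57121}{\sqrt{156816 + 36^{2}}} = \frac{57121}{\sqrt{156816 + 1296}} = \frac{57121}{\sqrt{158112}} = \frac{57121}{36 \sqrt{122}} = 57121 \frac{\sqrt{122}}{4392} = \frac{57121 \sqrt{122}}{4392}$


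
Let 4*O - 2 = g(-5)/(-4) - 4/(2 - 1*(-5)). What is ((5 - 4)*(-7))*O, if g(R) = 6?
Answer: ⅛ ≈ 0.12500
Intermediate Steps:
O = -1/56 (O = ½ + (6/(-4) - 4/(2 - 1*(-5)))/4 = ½ + (6*(-¼) - 4/(2 + 5))/4 = ½ + (-3/2 - 4/7)/4 = ½ + (¼)*(-29/14) = ½ - 29/56 = -1/56 ≈ -0.017857)
((5 - 4)*(-7))*O = ((5 - 4)*(-7))*(-1/56) = (1*(-7))*(-1/56) = -7*(-1/56) = ⅛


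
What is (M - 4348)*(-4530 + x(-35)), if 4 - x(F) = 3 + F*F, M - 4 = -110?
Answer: 25628316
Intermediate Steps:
M = -106 (M = 4 - 110 = -106)
x(F) = 1 - F**2 (x(F) = 4 - (3 + F*F) = 4 - (3 + F**2) = 4 + (-3 - F**2) = 1 - F**2)
(M - 4348)*(-4530 + x(-35)) = (-106 - 4348)*(-4530 + (1 - 1*(-35)**2)) = -4454*(-4530 + (1 - 1*1225)) = -4454*(-4530 + (1 - 1225)) = -4454*(-4530 - 1224) = -4454*(-5754) = 25628316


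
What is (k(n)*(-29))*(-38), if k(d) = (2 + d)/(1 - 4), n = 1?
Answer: -1102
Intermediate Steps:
k(d) = -⅔ - d/3 (k(d) = (2 + d)/(-3) = (2 + d)*(-⅓) = -⅔ - d/3)
(k(n)*(-29))*(-38) = ((-⅔ - ⅓*1)*(-29))*(-38) = ((-⅔ - ⅓)*(-29))*(-38) = -1*(-29)*(-38) = 29*(-38) = -1102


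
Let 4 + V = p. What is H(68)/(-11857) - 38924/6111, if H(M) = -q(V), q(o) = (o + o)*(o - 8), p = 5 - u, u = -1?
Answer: -461668532/72458127 ≈ -6.3715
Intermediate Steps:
p = 6 (p = 5 - 1*(-1) = 5 + 1 = 6)
V = 2 (V = -4 + 6 = 2)
q(o) = 2*o*(-8 + o) (q(o) = (2*o)*(-8 + o) = 2*o*(-8 + o))
H(M) = 24 (H(M) = -2*2*(-8 + 2) = -2*2*(-6) = -1*(-24) = 24)
H(68)/(-11857) - 38924/6111 = 24/(-11857) - 38924/6111 = 24*(-1/11857) - 38924*1/6111 = -24/11857 - 38924/6111 = -461668532/72458127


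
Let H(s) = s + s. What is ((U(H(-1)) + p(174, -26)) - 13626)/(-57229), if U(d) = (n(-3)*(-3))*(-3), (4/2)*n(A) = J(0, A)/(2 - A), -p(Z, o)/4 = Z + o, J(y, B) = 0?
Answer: 14218/57229 ≈ 0.24844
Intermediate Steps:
p(Z, o) = -4*Z - 4*o (p(Z, o) = -4*(Z + o) = -4*Z - 4*o)
H(s) = 2*s
n(A) = 0 (n(A) = (0/(2 - A))/2 = (1/2)*0 = 0)
U(d) = 0 (U(d) = (0*(-3))*(-3) = 0*(-3) = 0)
((U(H(-1)) + p(174, -26)) - 13626)/(-57229) = ((0 + (-4*174 - 4*(-26))) - 13626)/(-57229) = ((0 + (-696 + 104)) - 13626)*(-1/57229) = ((0 - 592) - 13626)*(-1/57229) = (-592 - 13626)*(-1/57229) = -14218*(-1/57229) = 14218/57229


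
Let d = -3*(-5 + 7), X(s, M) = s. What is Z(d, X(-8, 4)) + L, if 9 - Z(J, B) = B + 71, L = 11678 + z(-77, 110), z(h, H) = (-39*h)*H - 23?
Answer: 341931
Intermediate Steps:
z(h, H) = -23 - 39*H*h (z(h, H) = -39*H*h - 23 = -23 - 39*H*h)
L = 341985 (L = 11678 + (-23 - 39*110*(-77)) = 11678 + (-23 + 330330) = 11678 + 330307 = 341985)
d = -6 (d = -3*2 = -6)
Z(J, B) = -62 - B (Z(J, B) = 9 - (B + 71) = 9 - (71 + B) = 9 + (-71 - B) = -62 - B)
Z(d, X(-8, 4)) + L = (-62 - 1*(-8)) + 341985 = (-62 + 8) + 341985 = -54 + 341985 = 341931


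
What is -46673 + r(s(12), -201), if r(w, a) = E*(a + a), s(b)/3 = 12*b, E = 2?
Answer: -47477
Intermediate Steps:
s(b) = 36*b (s(b) = 3*(12*b) = 36*b)
r(w, a) = 4*a (r(w, a) = 2*(a + a) = 2*(2*a) = 4*a)
-46673 + r(s(12), -201) = -46673 + 4*(-201) = -46673 - 804 = -47477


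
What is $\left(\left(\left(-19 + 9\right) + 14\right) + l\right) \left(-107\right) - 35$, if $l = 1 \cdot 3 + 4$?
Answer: $-1212$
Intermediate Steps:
$l = 7$ ($l = 3 + 4 = 7$)
$\left(\left(\left(-19 + 9\right) + 14\right) + l\right) \left(-107\right) - 35 = \left(\left(\left(-19 + 9\right) + 14\right) + 7\right) \left(-107\right) - 35 = \left(\left(-10 + 14\right) + 7\right) \left(-107\right) - 35 = \left(4 + 7\right) \left(-107\right) - 35 = 11 \left(-107\right) - 35 = -1177 - 35 = -1212$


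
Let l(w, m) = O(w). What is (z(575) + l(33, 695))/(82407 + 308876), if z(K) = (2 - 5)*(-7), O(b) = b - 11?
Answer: 43/391283 ≈ 0.00010989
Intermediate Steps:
O(b) = -11 + b
z(K) = 21 (z(K) = -3*(-7) = 21)
l(w, m) = -11 + w
(z(575) + l(33, 695))/(82407 + 308876) = (21 + (-11 + 33))/(82407 + 308876) = (21 + 22)/391283 = 43*(1/391283) = 43/391283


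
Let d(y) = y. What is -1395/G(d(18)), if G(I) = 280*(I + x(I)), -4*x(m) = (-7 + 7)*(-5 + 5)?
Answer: -31/112 ≈ -0.27679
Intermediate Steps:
x(m) = 0 (x(m) = -(-7 + 7)*(-5 + 5)/4 = -0*0 = -1/4*0 = 0)
G(I) = 280*I (G(I) = 280*(I + 0) = 280*I)
-1395/G(d(18)) = -1395/(280*18) = -1395/5040 = -1395*1/5040 = -31/112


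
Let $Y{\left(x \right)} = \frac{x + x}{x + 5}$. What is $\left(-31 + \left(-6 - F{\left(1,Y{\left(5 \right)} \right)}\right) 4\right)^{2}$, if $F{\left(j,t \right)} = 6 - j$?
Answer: $5625$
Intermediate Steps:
$Y{\left(x \right)} = \frac{2 x}{5 + x}$
$\left(-31 + \left(-6 - F{\left(1,Y{\left(5 \right)} \right)}\right) 4\right)^{2} = \left(-31 + \left(-6 - \left(6 - 1\right)\right) 4\right)^{2} = \left(-31 + \left(-6 - 5\right) 4\right)^{2} = \left(-31 - 44\right)^{2} = \left(-75\right)^{2} = 5625$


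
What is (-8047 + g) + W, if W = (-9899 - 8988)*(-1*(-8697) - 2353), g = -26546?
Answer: -119853721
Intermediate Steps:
W = -119819128 (W = -18887*(8697 - 2353) = -18887*6344 = -119819128)
(-8047 + g) + W = (-8047 - 26546) - 119819128 = -34593 - 119819128 = -119853721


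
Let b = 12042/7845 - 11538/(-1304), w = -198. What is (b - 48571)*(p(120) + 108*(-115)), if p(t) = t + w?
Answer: 517385208350733/852490 ≈ 6.0691e+8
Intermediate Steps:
p(t) = -198 + t (p(t) = t - 198 = -198 + t)
b = 17703063/1704980 (b = 12042*(1/7845) - 11538*(-1/1304) = 4014/2615 + 5769/652 = 17703063/1704980 ≈ 10.383)
(b - 48571)*(p(120) + 108*(-115)) = (17703063/1704980 - 48571)*((-198 + 120) + 108*(-115)) = -82794880517*(-78 - 12420)/1704980 = -82794880517/1704980*(-12498) = 517385208350733/852490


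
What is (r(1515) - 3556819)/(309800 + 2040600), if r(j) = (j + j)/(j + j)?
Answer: -1778409/1175200 ≈ -1.5133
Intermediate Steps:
r(j) = 1 (r(j) = (2*j)/((2*j)) = (2*j)*(1/(2*j)) = 1)
(r(1515) - 3556819)/(309800 + 2040600) = (1 - 3556819)/(309800 + 2040600) = -3556818/2350400 = -3556818*1/2350400 = -1778409/1175200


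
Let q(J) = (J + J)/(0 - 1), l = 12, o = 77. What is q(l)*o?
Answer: -1848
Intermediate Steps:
q(J) = -2*J (q(J) = (2*J)/(-1) = (2*J)*(-1) = -2*J)
q(l)*o = -2*12*77 = -24*77 = -1848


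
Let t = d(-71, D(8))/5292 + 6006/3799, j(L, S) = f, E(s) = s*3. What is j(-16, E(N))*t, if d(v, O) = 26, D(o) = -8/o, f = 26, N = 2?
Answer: 207236419/5026077 ≈ 41.232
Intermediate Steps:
E(s) = 3*s
j(L, S) = 26
t = 15941263/10052154 (t = 26/5292 + 6006/3799 = 26*(1/5292) + 6006*(1/3799) = 13/2646 + 6006/3799 = 15941263/10052154 ≈ 1.5859)
j(-16, E(N))*t = 26*(15941263/10052154) = 207236419/5026077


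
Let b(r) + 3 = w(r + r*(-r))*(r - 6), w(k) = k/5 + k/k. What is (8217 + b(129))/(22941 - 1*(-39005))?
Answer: -1989291/309730 ≈ -6.4227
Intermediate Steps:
w(k) = 1 + k/5 (w(k) = k*(1/5) + 1 = k/5 + 1 = 1 + k/5)
b(r) = -3 + (-6 + r)*(1 - r**2/5 + r/5) (b(r) = -3 + (1 + (r + r*(-r))/5)*(r - 6) = -3 + (1 + (r - r**2)/5)*(-6 + r) = -3 + (1 + (-r**2/5 + r/5))*(-6 + r) = -3 + (1 - r**2/5 + r/5)*(-6 + r) = -3 + (-6 + r)*(1 - r**2/5 + r/5))
(8217 + b(129))/(22941 - 1*(-39005)) = (8217 + (-9 - 1/5*129 - 1/5*129**3 + (7/5)*129**2))/(22941 - 1*(-39005)) = (8217 + (-9 - 129/5 - 1/5*2146689 + (7/5)*16641))/(22941 + 39005) = (8217 + (-9 - 129/5 - 2146689/5 + 116487/5))/61946 = (8217 - 2030376/5)*(1/61946) = -1989291/5*1/61946 = -1989291/309730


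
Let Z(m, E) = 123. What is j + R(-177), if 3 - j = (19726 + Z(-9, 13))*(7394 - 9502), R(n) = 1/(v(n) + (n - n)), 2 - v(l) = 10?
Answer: 334733559/8 ≈ 4.1842e+7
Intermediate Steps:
v(l) = -8 (v(l) = 2 - 1*10 = 2 - 10 = -8)
R(n) = -1/8 (R(n) = 1/(-8 + (n - n)) = 1/(-8 + 0) = 1/(-8) = -1/8)
j = 41841695 (j = 3 - (19726 + 123)*(7394 - 9502) = 3 - 19849*(-2108) = 3 - 1*(-41841692) = 3 + 41841692 = 41841695)
j + R(-177) = 41841695 - 1/8 = 334733559/8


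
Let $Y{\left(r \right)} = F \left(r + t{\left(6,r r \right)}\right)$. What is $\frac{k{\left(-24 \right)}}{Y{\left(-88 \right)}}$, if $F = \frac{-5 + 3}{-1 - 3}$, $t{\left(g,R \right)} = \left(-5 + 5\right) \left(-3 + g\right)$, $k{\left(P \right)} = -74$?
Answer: $\frac{37}{22} \approx 1.6818$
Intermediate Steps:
$t{\left(g,R \right)} = 0$ ($t{\left(g,R \right)} = 0 \left(-3 + g\right) = 0$)
$F = \frac{1}{2}$ ($F = - \frac{2}{-4} = \left(-2\right) \left(- \frac{1}{4}\right) = \frac{1}{2} \approx 0.5$)
$Y{\left(r \right)} = \frac{r}{2}$ ($Y{\left(r \right)} = \frac{r + 0}{2} = \frac{r}{2}$)
$\frac{k{\left(-24 \right)}}{Y{\left(-88 \right)}} = - \frac{74}{\frac{1}{2} \left(-88\right)} = - \frac{74}{-44} = \left(-74\right) \left(- \frac{1}{44}\right) = \frac{37}{22}$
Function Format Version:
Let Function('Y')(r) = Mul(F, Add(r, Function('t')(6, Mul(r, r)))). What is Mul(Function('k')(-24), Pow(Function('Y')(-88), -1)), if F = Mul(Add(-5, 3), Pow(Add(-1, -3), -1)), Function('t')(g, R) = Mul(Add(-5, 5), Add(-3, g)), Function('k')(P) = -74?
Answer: Rational(37, 22) ≈ 1.6818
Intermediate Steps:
Function('t')(g, R) = 0 (Function('t')(g, R) = Mul(0, Add(-3, g)) = 0)
F = Rational(1, 2) (F = Mul(-2, Pow(-4, -1)) = Mul(-2, Rational(-1, 4)) = Rational(1, 2) ≈ 0.50000)
Function('Y')(r) = Mul(Rational(1, 2), r) (Function('Y')(r) = Mul(Rational(1, 2), Add(r, 0)) = Mul(Rational(1, 2), r))
Mul(Function('k')(-24), Pow(Function('Y')(-88), -1)) = Mul(-74, Pow(Mul(Rational(1, 2), -88), -1)) = Mul(-74, Pow(-44, -1)) = Mul(-74, Rational(-1, 44)) = Rational(37, 22)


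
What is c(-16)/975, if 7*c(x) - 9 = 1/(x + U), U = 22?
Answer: 11/8190 ≈ 0.0013431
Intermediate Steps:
c(x) = 9/7 + 1/(7*(22 + x)) (c(x) = 9/7 + 1/(7*(x + 22)) = 9/7 + 1/(7*(22 + x)))
c(-16)/975 = ((199 + 9*(-16))/(7*(22 - 16)))/975 = ((1/7)*(199 - 144)/6)*(1/975) = ((1/7)*(1/6)*55)*(1/975) = (55/42)*(1/975) = 11/8190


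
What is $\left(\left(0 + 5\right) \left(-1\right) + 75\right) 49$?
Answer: $3430$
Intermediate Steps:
$\left(\left(0 + 5\right) \left(-1\right) + 75\right) 49 = \left(5 \left(-1\right) + 75\right) 49 = \left(-5 + 75\right) 49 = 70 \cdot 49 = 3430$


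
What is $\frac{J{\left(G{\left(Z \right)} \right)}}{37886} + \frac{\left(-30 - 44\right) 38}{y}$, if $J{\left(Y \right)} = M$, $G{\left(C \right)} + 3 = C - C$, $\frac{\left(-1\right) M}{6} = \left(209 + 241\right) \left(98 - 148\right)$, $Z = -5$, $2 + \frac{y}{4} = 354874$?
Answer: $\frac{23940543071}{6722340296} \approx 3.5613$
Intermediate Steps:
$y = 1419488$ ($y = -8 + 4 \cdot 354874 = -8 + 1419496 = 1419488$)
$M = 135000$ ($M = - 6 \left(209 + 241\right) \left(98 - 148\right) = - 6 \cdot 450 \left(-50\right) = \left(-6\right) \left(-22500\right) = 135000$)
$G{\left(C \right)} = -3$ ($G{\left(C \right)} = -3 + \left(C - C\right) = -3 + 0 = -3$)
$J{\left(Y \right)} = 135000$
$\frac{J{\left(G{\left(Z \right)} \right)}}{37886} + \frac{\left(-30 - 44\right) 38}{y} = \frac{135000}{37886} + \frac{\left(-30 - 44\right) 38}{1419488} = 135000 \cdot \frac{1}{37886} + \left(-74\right) 38 \cdot \frac{1}{1419488} = \frac{67500}{18943} - \frac{703}{354872} = \frac{23940543071}{6722340296}$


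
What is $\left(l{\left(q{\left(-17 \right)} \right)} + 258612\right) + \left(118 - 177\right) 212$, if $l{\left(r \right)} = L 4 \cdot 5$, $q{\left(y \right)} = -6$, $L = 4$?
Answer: $246184$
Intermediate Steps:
$l{\left(r \right)} = 80$ ($l{\left(r \right)} = 4 \cdot 4 \cdot 5 = 16 \cdot 5 = 80$)
$\left(l{\left(q{\left(-17 \right)} \right)} + 258612\right) + \left(118 - 177\right) 212 = \left(80 + 258612\right) + \left(118 - 177\right) 212 = 258692 - 12508 = 246184$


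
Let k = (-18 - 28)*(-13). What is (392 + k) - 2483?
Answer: -1493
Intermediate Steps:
k = 598 (k = -46*(-13) = 598)
(392 + k) - 2483 = (392 + 598) - 2483 = 990 - 2483 = -1493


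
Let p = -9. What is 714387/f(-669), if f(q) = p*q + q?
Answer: 238129/1784 ≈ 133.48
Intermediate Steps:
f(q) = -8*q (f(q) = -9*q + q = -8*q)
714387/f(-669) = 714387/((-8*(-669))) = 714387/5352 = 714387*(1/5352) = 238129/1784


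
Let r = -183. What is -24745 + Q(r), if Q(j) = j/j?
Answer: -24744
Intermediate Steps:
Q(j) = 1
-24745 + Q(r) = -24745 + 1 = -24744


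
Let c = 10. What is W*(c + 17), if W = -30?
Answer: -810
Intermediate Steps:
W*(c + 17) = -30*(10 + 17) = -30*27 = -810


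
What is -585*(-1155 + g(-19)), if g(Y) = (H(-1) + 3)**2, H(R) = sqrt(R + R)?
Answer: 671580 - 3510*I*sqrt(2) ≈ 6.7158e+5 - 4963.9*I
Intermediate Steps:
H(R) = sqrt(2)*sqrt(R) (H(R) = sqrt(2*R) = sqrt(2)*sqrt(R))
g(Y) = (3 + I*sqrt(2))**2 (g(Y) = (sqrt(2)*sqrt(-1) + 3)**2 = (sqrt(2)*I + 3)**2 = (I*sqrt(2) + 3)**2 = (3 + I*sqrt(2))**2)
-585*(-1155 + g(-19)) = -585*(-1155 + (3 + I*sqrt(2))**2) = 675675 - 585*(3 + I*sqrt(2))**2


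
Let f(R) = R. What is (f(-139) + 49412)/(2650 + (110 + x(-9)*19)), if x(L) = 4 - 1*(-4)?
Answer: 7039/416 ≈ 16.921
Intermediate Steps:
x(L) = 8 (x(L) = 4 + 4 = 8)
(f(-139) + 49412)/(2650 + (110 + x(-9)*19)) = (-139 + 49412)/(2650 + (110 + 8*19)) = 49273/(2650 + (110 + 152)) = 49273/(2650 + 262) = 49273/2912 = 49273*(1/2912) = 7039/416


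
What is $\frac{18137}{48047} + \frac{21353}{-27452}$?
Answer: $- \frac{528050667}{1318986244} \approx -0.40035$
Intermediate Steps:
$\frac{18137}{48047} + \frac{21353}{-27452} = 18137 \cdot \frac{1}{48047} + 21353 \left(- \frac{1}{27452}\right) = \frac{18137}{48047} - \frac{21353}{27452} = - \frac{528050667}{1318986244}$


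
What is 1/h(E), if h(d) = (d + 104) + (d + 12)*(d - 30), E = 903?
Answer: 1/799802 ≈ 1.2503e-6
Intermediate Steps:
h(d) = 104 + d + (-30 + d)*(12 + d) (h(d) = (104 + d) + (12 + d)*(-30 + d) = (104 + d) + (-30 + d)*(12 + d) = 104 + d + (-30 + d)*(12 + d))
1/h(E) = 1/(-256 + 903**2 - 17*903) = 1/(-256 + 815409 - 15351) = 1/799802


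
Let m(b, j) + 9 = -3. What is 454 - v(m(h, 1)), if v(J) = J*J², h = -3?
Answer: 2182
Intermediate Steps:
m(b, j) = -12 (m(b, j) = -9 - 3 = -12)
v(J) = J³
454 - v(m(h, 1)) = 454 - 1*(-12)³ = 454 - 1*(-1728) = 454 + 1728 = 2182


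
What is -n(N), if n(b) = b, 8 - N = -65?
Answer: -73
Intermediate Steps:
N = 73 (N = 8 - 1*(-65) = 8 + 65 = 73)
-n(N) = -1*73 = -73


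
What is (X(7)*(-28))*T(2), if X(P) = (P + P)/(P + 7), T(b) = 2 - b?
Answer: 0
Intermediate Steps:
X(P) = 2*P/(7 + P) (X(P) = (2*P)/(7 + P) = 2*P/(7 + P))
(X(7)*(-28))*T(2) = ((2*7/(7 + 7))*(-28))*(2 - 1*2) = ((2*7/14)*(-28))*(2 - 2) = ((2*7*(1/14))*(-28))*0 = (1*(-28))*0 = -28*0 = 0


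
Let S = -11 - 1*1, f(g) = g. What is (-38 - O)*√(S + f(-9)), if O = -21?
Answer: -17*I*√21 ≈ -77.904*I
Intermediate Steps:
S = -12 (S = -11 - 1 = -12)
(-38 - O)*√(S + f(-9)) = (-38 - 1*(-21))*√(-12 - 9) = (-38 + 21)*√(-21) = -17*I*√21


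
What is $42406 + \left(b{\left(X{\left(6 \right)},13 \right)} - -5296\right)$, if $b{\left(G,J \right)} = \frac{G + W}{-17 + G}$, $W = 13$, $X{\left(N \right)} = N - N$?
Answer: $\frac{810921}{17} \approx 47701.0$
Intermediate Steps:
$X{\left(N \right)} = 0$
$b{\left(G,J \right)} = \frac{13 + G}{-17 + G}$ ($b{\left(G,J \right)} = \frac{G + 13}{-17 + G} = \frac{13 + G}{-17 + G}$)
$42406 + \left(b{\left(X{\left(6 \right)},13 \right)} - -5296\right) = 42406 + \left(\frac{13 + 0}{-17 + 0} - -5296\right) = 42406 + \left(\frac{1}{-17} \cdot 13 + 5296\right) = 42406 + \left(\left(- \frac{1}{17}\right) 13 + 5296\right) = 42406 + \left(- \frac{13}{17} + 5296\right) = 42406 + \frac{90019}{17} = \frac{810921}{17}$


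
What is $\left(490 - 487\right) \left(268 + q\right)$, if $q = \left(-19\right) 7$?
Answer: $405$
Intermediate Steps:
$q = -133$
$\left(490 - 487\right) \left(268 + q\right) = \left(490 - 487\right) \left(268 - 133\right) = 3 \cdot 135 = 405$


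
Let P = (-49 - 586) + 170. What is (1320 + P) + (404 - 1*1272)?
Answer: -13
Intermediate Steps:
P = -465 (P = -635 + 170 = -465)
(1320 + P) + (404 - 1*1272) = (1320 - 465) + (404 - 1*1272) = 855 + (404 - 1272) = 855 - 868 = -13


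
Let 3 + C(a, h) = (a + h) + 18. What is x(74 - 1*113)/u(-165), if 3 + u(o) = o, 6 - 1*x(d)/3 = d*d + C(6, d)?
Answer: 1497/56 ≈ 26.732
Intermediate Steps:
C(a, h) = 15 + a + h (C(a, h) = -3 + ((a + h) + 18) = -3 + (18 + a + h) = 15 + a + h)
x(d) = -45 - 3*d - 3*d² (x(d) = 18 - 3*(d*d + (15 + 6 + d)) = 18 - 3*(d² + (21 + d)) = 18 - 3*(21 + d + d²) = 18 + (-63 - 3*d - 3*d²) = -45 - 3*d - 3*d²)
u(o) = -3 + o
x(74 - 1*113)/u(-165) = (-45 - 3*(74 - 1*113) - 3*(74 - 1*113)²)/(-3 - 165) = (-45 - 3*(74 - 113) - 3*(74 - 113)²)/(-168) = (-45 - 3*(-39) - 3*(-39)²)*(-1/168) = (-45 + 117 - 3*1521)*(-1/168) = (-45 + 117 - 4563)*(-1/168) = -4491*(-1/168) = 1497/56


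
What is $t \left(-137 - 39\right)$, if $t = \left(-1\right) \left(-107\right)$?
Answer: $-18832$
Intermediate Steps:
$t = 107$
$t \left(-137 - 39\right) = 107 \left(-137 - 39\right) = 107 \left(-176\right) = -18832$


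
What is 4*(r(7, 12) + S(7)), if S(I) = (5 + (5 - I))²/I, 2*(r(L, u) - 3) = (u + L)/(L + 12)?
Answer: 134/7 ≈ 19.143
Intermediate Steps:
r(L, u) = 3 + (L + u)/(2*(12 + L)) (r(L, u) = 3 + ((u + L)/(L + 12))/2 = 3 + ((L + u)/(12 + L))/2 = 3 + (L + u)/(2*(12 + L)))
S(I) = (10 - I)²/I
4*(r(7, 12) + S(7)) = 4*((72 + 12 + 7*7)/(2*(12 + 7)) + (-10 + 7)²/7) = 4*((½)*(72 + 12 + 49)/19 + (⅐)*(-3)²) = 4*((½)*(1/19)*133 + (⅐)*9) = 4*(7/2 + 9/7) = 4*(67/14) = 134/7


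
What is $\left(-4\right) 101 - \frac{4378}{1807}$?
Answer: $- \frac{734406}{1807} \approx -406.42$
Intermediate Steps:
$\left(-4\right) 101 - \frac{4378}{1807} = -404 - \frac{4378}{1807} = - \frac{734406}{1807}$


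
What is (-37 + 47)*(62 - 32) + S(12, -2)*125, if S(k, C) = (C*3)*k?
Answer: -8700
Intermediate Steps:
S(k, C) = 3*C*k (S(k, C) = (3*C)*k = 3*C*k)
(-37 + 47)*(62 - 32) + S(12, -2)*125 = (-37 + 47)*(62 - 32) + (3*(-2)*12)*125 = 10*30 - 72*125 = 300 - 9000 = -8700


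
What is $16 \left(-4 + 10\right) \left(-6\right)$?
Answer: $-576$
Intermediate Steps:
$16 \left(-4 + 10\right) \left(-6\right) = 16 \cdot 6 \left(-6\right) = 96 \left(-6\right) = -576$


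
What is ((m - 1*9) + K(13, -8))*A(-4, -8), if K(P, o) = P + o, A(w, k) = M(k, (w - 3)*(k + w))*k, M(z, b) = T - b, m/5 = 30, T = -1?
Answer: 99280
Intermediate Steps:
m = 150 (m = 5*30 = 150)
M(z, b) = -1 - b
A(w, k) = k*(-1 - (-3 + w)*(k + w)) (A(w, k) = (-1 - (w - 3)*(k + w))*k = (-1 - (-3 + w)*(k + w))*k = k*(-1 - (-3 + w)*(k + w)))
((m - 1*9) + K(13, -8))*A(-4, -8) = ((150 - 1*9) + (13 - 8))*(-8*(-1 - 1*(-4)**2 + 3*(-8) + 3*(-4) - 1*(-8)*(-4))) = ((150 - 9) + 5)*(-8*(-1 - 1*16 - 24 - 12 - 32)) = (141 + 5)*(-8*(-1 - 16 - 24 - 12 - 32)) = 146*(-8*(-85)) = 146*680 = 99280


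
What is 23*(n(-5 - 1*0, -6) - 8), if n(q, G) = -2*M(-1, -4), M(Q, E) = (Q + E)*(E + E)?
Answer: -2024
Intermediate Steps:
M(Q, E) = 2*E*(E + Q) (M(Q, E) = (E + Q)*(2*E) = 2*E*(E + Q))
n(q, G) = -80 (n(q, G) = -4*(-4)*(-4 - 1) = -4*(-4)*(-5) = -2*40 = -80)
23*(n(-5 - 1*0, -6) - 8) = 23*(-80 - 8) = 23*(-88) = -2024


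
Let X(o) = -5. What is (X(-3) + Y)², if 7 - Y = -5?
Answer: 49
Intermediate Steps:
Y = 12 (Y = 7 - 1*(-5) = 7 + 5 = 12)
(X(-3) + Y)² = (-5 + 12)² = 7² = 49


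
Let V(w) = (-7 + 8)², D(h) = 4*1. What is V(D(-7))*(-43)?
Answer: -43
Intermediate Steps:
D(h) = 4
V(w) = 1 (V(w) = 1² = 1)
V(D(-7))*(-43) = 1*(-43) = -43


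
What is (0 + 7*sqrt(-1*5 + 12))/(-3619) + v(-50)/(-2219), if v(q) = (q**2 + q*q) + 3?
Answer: -5003/2219 - sqrt(7)/517 ≈ -2.2597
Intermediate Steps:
v(q) = 3 + 2*q**2 (v(q) = (q**2 + q**2) + 3 = 2*q**2 + 3 = 3 + 2*q**2)
(0 + 7*sqrt(-1*5 + 12))/(-3619) + v(-50)/(-2219) = (0 + 7*sqrt(-1*5 + 12))/(-3619) + (3 + 2*(-50)**2)/(-2219) = (0 + 7*sqrt(-5 + 12))*(-1/3619) + (3 + 2*2500)*(-1/2219) = (0 + 7*sqrt(7))*(-1/3619) + (3 + 5000)*(-1/2219) = (7*sqrt(7))*(-1/3619) + 5003*(-1/2219) = -sqrt(7)/517 - 5003/2219 = -5003/2219 - sqrt(7)/517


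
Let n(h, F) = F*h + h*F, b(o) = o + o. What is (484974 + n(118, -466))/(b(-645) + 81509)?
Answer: 374998/80219 ≈ 4.6747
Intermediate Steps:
b(o) = 2*o
n(h, F) = 2*F*h (n(h, F) = F*h + F*h = 2*F*h)
(484974 + n(118, -466))/(b(-645) + 81509) = (484974 + 2*(-466)*118)/(2*(-645) + 81509) = (484974 - 109976)/(-1290 + 81509) = 374998/80219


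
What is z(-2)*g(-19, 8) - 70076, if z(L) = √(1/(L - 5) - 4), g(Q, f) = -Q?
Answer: -70076 + 19*I*√203/7 ≈ -70076.0 + 38.673*I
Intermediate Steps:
z(L) = √(-4 + 1/(-5 + L)) (z(L) = √(1/(-5 + L) - 4) = √(-4 + 1/(-5 + L)))
z(-2)*g(-19, 8) - 70076 = √((21 - 4*(-2))/(-5 - 2))*(-1*(-19)) - 70076 = √((21 + 8)/(-7))*19 - 70076 = √(-⅐*29)*19 - 70076 = √(-29/7)*19 - 70076 = (I*√203/7)*19 - 70076 = 19*I*√203/7 - 70076 = -70076 + 19*I*√203/7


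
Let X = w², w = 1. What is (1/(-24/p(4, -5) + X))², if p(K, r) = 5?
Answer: 25/361 ≈ 0.069252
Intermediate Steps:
X = 1 (X = 1² = 1)
(1/(-24/p(4, -5) + X))² = (1/(-24/5 + 1))² = (1/(-19/5))² = (-5/19)² = 25/361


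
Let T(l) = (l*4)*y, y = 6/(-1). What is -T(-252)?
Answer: -6048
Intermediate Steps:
y = -6 (y = 6*(-1) = -6)
T(l) = -24*l (T(l) = (l*4)*(-6) = (4*l)*(-6) = -24*l)
-T(-252) = -(-24)*(-252) = -1*6048 = -6048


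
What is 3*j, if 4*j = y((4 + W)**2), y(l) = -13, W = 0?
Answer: -39/4 ≈ -9.7500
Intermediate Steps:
j = -13/4 (j = (1/4)*(-13) = -13/4 ≈ -3.2500)
3*j = 3*(-13/4) = -39/4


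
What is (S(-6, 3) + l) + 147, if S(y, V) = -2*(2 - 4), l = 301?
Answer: 452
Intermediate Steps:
S(y, V) = 4 (S(y, V) = -2*(-2) = 4)
(S(-6, 3) + l) + 147 = (4 + 301) + 147 = 305 + 147 = 452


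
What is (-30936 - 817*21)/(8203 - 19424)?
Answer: 48093/11221 ≈ 4.2860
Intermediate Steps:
(-30936 - 817*21)/(8203 - 19424) = (-30936 - 17157)/(-11221) = -48093*(-1/11221) = 48093/11221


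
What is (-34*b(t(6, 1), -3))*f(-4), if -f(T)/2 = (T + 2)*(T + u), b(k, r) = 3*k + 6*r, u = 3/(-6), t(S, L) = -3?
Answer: -16524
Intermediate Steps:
u = -½ (u = 3*(-⅙) = -½ ≈ -0.50000)
f(T) = -2*(2 + T)*(-½ + T) (f(T) = -2*(T + 2)*(T - ½) = -2*(2 + T)*(-½ + T))
(-34*b(t(6, 1), -3))*f(-4) = (-34*(3*(-3) + 6*(-3)))*(2 - 3*(-4) - 2*(-4)²) = (-34*(-9 - 18))*(2 + 12 - 2*16) = (-34*(-27))*(2 + 12 - 32) = 918*(-18) = -16524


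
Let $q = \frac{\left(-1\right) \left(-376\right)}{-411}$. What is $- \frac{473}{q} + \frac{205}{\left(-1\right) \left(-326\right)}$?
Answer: $\frac{31726229}{61288} \approx 517.66$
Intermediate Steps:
$q = - \frac{376}{411}$ ($q = 376 \left(- \frac{1}{411}\right) = - \frac{376}{411} \approx -0.91484$)
$- \frac{473}{q} + \frac{205}{\left(-1\right) \left(-326\right)} = - \frac{473}{- \frac{376}{411}} + \frac{205}{\left(-1\right) \left(-326\right)} = \left(-473\right) \left(- \frac{411}{376}\right) + \frac{205}{326} = \frac{194403}{376} + 205 \cdot \frac{1}{326} = \frac{194403}{376} + \frac{205}{326} = \frac{31726229}{61288}$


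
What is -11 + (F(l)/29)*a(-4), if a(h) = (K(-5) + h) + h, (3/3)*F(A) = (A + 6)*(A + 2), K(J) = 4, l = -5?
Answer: -307/29 ≈ -10.586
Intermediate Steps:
F(A) = (2 + A)*(6 + A) (F(A) = (A + 6)*(A + 2) = (6 + A)*(2 + A) = (2 + A)*(6 + A))
a(h) = 4 + 2*h (a(h) = (4 + h) + h = 4 + 2*h)
-11 + (F(l)/29)*a(-4) = -11 + ((12 + (-5)² + 8*(-5))/29)*(4 + 2*(-4)) = -11 + ((12 + 25 - 40)*(1/29))*(4 - 8) = -11 - 3*1/29*(-4) = -11 - 3/29*(-4) = -11 + 12/29 = -307/29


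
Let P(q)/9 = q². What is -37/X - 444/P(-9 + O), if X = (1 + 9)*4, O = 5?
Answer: -481/120 ≈ -4.0083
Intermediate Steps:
X = 40 (X = 10*4 = 40)
P(q) = 9*q²
-37/X - 444/P(-9 + O) = -37/40 - 444*1/(9*(-9 + 5)²) = -37*1/40 - 444/(9*(-4)²) = -37/40 - 444/(9*16) = -37/40 - 444/144 = -37/40 - 444*1/144 = -37/40 - 37/12 = -481/120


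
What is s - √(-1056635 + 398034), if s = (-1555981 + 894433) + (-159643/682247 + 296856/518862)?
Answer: -39030434718206951/58998673819 - I*√658601 ≈ -6.6155e+5 - 811.54*I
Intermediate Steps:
s = -39030434718206951/58998673819 (s = -661548 + (-159643*1/682247 + 296856*(1/518862)) = -661548 + (-159643/682247 + 49476/86477) = -661548 + 19949404861/58998673819 = -39030434718206951/58998673819 ≈ -6.6155e+5)
s - √(-1056635 + 398034) = -39030434718206951/58998673819 - √(-1056635 + 398034) = -39030434718206951/58998673819 - √(-658601) = -39030434718206951/58998673819 - I*√658601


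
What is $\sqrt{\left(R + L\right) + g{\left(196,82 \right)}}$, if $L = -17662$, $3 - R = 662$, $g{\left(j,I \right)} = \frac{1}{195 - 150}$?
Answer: $\frac{2 i \sqrt{1030555}}{15} \approx 135.35 i$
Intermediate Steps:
$g{\left(j,I \right)} = \frac{1}{45}$
$R = -659$ ($R = 3 - 662 = -659$)
$\sqrt{\left(R + L\right) + g{\left(196,82 \right)}} = \sqrt{\left(-659 - 17662\right) + \frac{1}{45}} = \sqrt{-18321 + \frac{1}{45}} = \sqrt{- \frac{824444}{45}} = \frac{2 i \sqrt{1030555}}{15}$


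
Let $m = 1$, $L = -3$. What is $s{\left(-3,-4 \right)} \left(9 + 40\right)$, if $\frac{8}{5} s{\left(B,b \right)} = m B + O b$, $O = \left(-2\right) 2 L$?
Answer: $- \frac{12495}{8} \approx -1561.9$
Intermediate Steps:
$O = 12$ ($O = \left(-2\right) 2 \left(-3\right) = \left(-4\right) \left(-3\right) = 12$)
$s{\left(B,b \right)} = \frac{5 B}{8} + \frac{15 b}{2}$ ($s{\left(B,b \right)} = \frac{5 \left(1 B + 12 b\right)}{8} = \frac{5 \left(B + 12 b\right)}{8} = \frac{5 B}{8} + \frac{15 b}{2}$)
$s{\left(-3,-4 \right)} \left(9 + 40\right) = \left(\frac{5}{8} \left(-3\right) + \frac{15}{2} \left(-4\right)\right) \left(9 + 40\right) = \left(- \frac{15}{8} - 30\right) 49 = \left(- \frac{255}{8}\right) 49 = - \frac{12495}{8}$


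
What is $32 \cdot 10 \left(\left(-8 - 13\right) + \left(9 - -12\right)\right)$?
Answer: $0$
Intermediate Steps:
$32 \cdot 10 \left(\left(-8 - 13\right) + \left(9 - -12\right)\right) = 32 \cdot 10 \left(-21 + \left(9 + 12\right)\right) = 32 \cdot 10 \left(-21 + 21\right) = 32 \cdot 10 \cdot 0 = 32 \cdot 0 = 0$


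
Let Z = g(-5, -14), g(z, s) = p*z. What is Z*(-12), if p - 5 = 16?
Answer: 1260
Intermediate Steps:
p = 21 (p = 5 + 16 = 21)
g(z, s) = 21*z
Z = -105 (Z = 21*(-5) = -105)
Z*(-12) = -105*(-12) = 1260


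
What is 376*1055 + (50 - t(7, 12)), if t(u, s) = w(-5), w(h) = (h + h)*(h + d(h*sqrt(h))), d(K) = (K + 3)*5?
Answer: 396830 - 250*I*sqrt(5) ≈ 3.9683e+5 - 559.02*I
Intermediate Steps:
d(K) = 15 + 5*K (d(K) = (3 + K)*5 = 15 + 5*K)
w(h) = 2*h*(15 + h + 5*h**(3/2)) (w(h) = (h + h)*(h + (15 + 5*(h*sqrt(h)))) = (2*h)*(h + (15 + 5*h**(3/2))) = (2*h)*(15 + h + 5*h**(3/2)) = 2*h*(15 + h + 5*h**(3/2)))
t(u, s) = -100 + 250*I*sqrt(5) (t(u, s) = 2*(-5)*(15 - 5 + 5*(-5)**(3/2)) = 2*(-5)*(15 - 5 + 5*(-5*I*sqrt(5))) = 2*(-5)*(15 - 5 - 25*I*sqrt(5)) = 2*(-5)*(10 - 25*I*sqrt(5)) = -100 + 250*I*sqrt(5))
376*1055 + (50 - t(7, 12)) = 376*1055 + (50 - (-100 + 250*I*sqrt(5))) = 396680 + (50 + (100 - 250*I*sqrt(5))) = 396680 + (150 - 250*I*sqrt(5)) = 396830 - 250*I*sqrt(5)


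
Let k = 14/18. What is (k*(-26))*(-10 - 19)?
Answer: 5278/9 ≈ 586.44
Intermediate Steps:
k = 7/9 (k = 14*(1/18) = 7/9 ≈ 0.77778)
(k*(-26))*(-10 - 19) = ((7/9)*(-26))*(-10 - 19) = -182/9*(-29) = 5278/9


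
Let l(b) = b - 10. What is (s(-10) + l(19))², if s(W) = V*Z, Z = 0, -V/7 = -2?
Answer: 81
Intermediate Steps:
V = 14 (V = -7*(-2) = 14)
l(b) = -10 + b
s(W) = 0 (s(W) = 14*0 = 0)
(s(-10) + l(19))² = (0 + (-10 + 19))² = (0 + 9)² = 9² = 81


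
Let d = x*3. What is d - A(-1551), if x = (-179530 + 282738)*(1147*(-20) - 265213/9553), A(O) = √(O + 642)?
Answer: -67934921681592/9553 - 3*I*√101 ≈ -7.1114e+9 - 30.15*I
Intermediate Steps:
A(O) = √(642 + O)
x = -22644973893864/9553 (x = 103208*(-22940 - 265213*1/9553) = 103208*(-22940 - 265213/9553) = 103208*(-219411033/9553) = -22644973893864/9553 ≈ -2.3705e+9)
d = -67934921681592/9553 (d = -22644973893864/9553*3 = -67934921681592/9553 ≈ -7.1114e+9)
d - A(-1551) = -67934921681592/9553 - √(642 - 1551) = -67934921681592/9553 - √(-909) = -67934921681592/9553 - 3*I*√101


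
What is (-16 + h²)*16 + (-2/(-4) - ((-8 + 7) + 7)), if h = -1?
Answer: -491/2 ≈ -245.50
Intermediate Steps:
(-16 + h²)*16 + (-2/(-4) - ((-8 + 7) + 7)) = (-16 + (-1)²)*16 + (-2/(-4) - ((-8 + 7) + 7)) = (-16 + 1)*16 + (-2*(-¼) - (-1 + 7)) = -15*16 + (½ - 1*6) = -240 + (½ - 6) = -240 - 11/2 = -491/2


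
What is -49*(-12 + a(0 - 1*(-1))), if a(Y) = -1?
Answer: 637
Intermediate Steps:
-49*(-12 + a(0 - 1*(-1))) = -49*(-12 - 1) = -49*(-13) = 637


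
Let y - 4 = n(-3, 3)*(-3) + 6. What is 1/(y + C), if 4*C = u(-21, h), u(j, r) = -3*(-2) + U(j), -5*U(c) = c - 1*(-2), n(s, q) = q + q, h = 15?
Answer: -20/111 ≈ -0.18018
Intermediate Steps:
n(s, q) = 2*q
U(c) = -2/5 - c/5 (U(c) = -(c - 1*(-2))/5 = -(c + 2)/5 = -(2 + c)/5 = -2/5 - c/5)
u(j, r) = 28/5 - j/5 (u(j, r) = -3*(-2) + (-2/5 - j/5) = 6 + (-2/5 - j/5) = 28/5 - j/5)
C = 49/20 (C = (28/5 - 1/5*(-21))/4 = (28/5 + 21/5)/4 = (1/4)*(49/5) = 49/20 ≈ 2.4500)
y = -8 (y = 4 + ((2*3)*(-3) + 6) = 4 + (6*(-3) + 6) = 4 + (-18 + 6) = 4 - 12 = -8)
1/(y + C) = 1/(-8 + 49/20) = 1/(-111/20) = -20/111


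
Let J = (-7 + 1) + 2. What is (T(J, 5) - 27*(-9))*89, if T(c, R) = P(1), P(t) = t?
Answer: 21716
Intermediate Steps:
J = -4 (J = -6 + 2 = -4)
T(c, R) = 1
(T(J, 5) - 27*(-9))*89 = (1 - 27*(-9))*89 = (1 + 243)*89 = 244*89 = 21716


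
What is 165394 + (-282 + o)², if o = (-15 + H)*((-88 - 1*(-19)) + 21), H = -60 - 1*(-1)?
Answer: 10858294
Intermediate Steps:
H = -59 (H = -60 + 1 = -59)
o = 3552 (o = (-15 - 59)*((-88 - 1*(-19)) + 21) = -74*((-88 + 19) + 21) = -74*(-69 + 21) = -74*(-48) = 3552)
165394 + (-282 + o)² = 165394 + (-282 + 3552)² = 165394 + 3270² = 165394 + 10692900 = 10858294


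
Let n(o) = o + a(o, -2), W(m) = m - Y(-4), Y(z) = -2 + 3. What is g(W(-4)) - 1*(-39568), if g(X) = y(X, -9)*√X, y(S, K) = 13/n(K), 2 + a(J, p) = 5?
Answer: 39568 - 13*I*√5/6 ≈ 39568.0 - 4.8448*I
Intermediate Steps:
a(J, p) = 3 (a(J, p) = -2 + 5 = 3)
Y(z) = 1
W(m) = -1 + m (W(m) = m - 1*1 = m - 1 = -1 + m)
n(o) = 3 + o (n(o) = o + 3 = 3 + o)
y(S, K) = 13/(3 + K)
g(X) = -13*√X/6 (g(X) = (13/(3 - 9))*√X = (13/(-6))*√X = (13*(-⅙))*√X = -13*√X/6)
g(W(-4)) - 1*(-39568) = -13*√(-1 - 4)/6 - 1*(-39568) = -13*I*√5/6 + 39568 = 39568 - 13*I*√5/6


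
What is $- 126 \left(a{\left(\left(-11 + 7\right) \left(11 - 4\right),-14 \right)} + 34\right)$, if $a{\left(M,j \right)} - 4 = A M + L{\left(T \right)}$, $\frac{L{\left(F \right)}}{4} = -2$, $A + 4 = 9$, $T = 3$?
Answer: $13860$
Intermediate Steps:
$A = 5$ ($A = -4 + 9 = 5$)
$L{\left(F \right)} = -8$ ($L{\left(F \right)} = 4 \left(-2\right) = -8$)
$a{\left(M,j \right)} = -4 + 5 M$ ($a{\left(M,j \right)} = 4 + \left(5 M - 8\right) = 4 + \left(-8 + 5 M\right) = -4 + 5 M$)
$- 126 \left(a{\left(\left(-11 + 7\right) \left(11 - 4\right),-14 \right)} + 34\right) = - 126 \left(\left(-4 + 5 \left(-11 + 7\right) \left(11 - 4\right)\right) + 34\right) = - 126 \left(\left(-4 + 5 \left(\left(-4\right) 7\right)\right) + 34\right) = - 126 \left(\left(-4 + 5 \left(-28\right)\right) + 34\right) = - 126 \left(\left(-4 - 140\right) + 34\right) = - 126 \left(-144 + 34\right) = \left(-126\right) \left(-110\right) = 13860$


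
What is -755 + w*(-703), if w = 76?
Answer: -54183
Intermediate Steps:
-755 + w*(-703) = -755 + 76*(-703) = -755 - 53428 = -54183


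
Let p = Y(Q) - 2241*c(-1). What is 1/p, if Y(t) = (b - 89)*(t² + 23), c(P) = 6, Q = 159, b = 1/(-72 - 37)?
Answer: -109/246965022 ≈ -4.4136e-7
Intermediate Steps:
b = -1/109 (b = 1/(-109) = -1/109 ≈ -0.0091743)
Y(t) = -223146/109 - 9702*t²/109 (Y(t) = (-1/109 - 89)*(t² + 23) = -9702*(23 + t²)/109 = -223146/109 - 9702*t²/109)
p = -246965022/109 (p = (-223146/109 - 9702/109*159²) - 2241*6 = (-223146/109 - 9702/109*25281) - 1*13446 = (-223146/109 - 245276262/109) - 13446 = -245499408/109 - 13446 = -246965022/109 ≈ -2.2657e+6)
1/p = 1/(-246965022/109) = -109/246965022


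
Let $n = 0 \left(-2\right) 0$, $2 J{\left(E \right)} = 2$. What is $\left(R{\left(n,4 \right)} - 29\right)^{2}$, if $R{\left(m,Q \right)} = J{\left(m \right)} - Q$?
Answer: $1024$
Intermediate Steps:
$J{\left(E \right)} = 1$ ($J{\left(E \right)} = \frac{1}{2} \cdot 2 = 1$)
$n = 0$ ($n = 0 \cdot 0 = 0$)
$R{\left(m,Q \right)} = 1 - Q$
$\left(R{\left(n,4 \right)} - 29\right)^{2} = \left(\left(1 - 4\right) - 29\right)^{2} = \left(-3 - 29\right)^{2} = \left(-32\right)^{2} = 1024$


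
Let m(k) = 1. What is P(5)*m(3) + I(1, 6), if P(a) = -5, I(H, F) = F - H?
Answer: 0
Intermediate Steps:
P(5)*m(3) + I(1, 6) = -5*1 + (6 - 1*1) = -5 + (6 - 1) = -5 + 5 = 0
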